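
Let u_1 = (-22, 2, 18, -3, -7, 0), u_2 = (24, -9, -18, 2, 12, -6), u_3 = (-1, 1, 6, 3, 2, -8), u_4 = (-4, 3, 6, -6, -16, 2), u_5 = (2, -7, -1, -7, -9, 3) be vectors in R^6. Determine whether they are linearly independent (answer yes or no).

yes

Form the matrix with these vectors as rows and row reduce.
R2 ← R2 + (12/11)·R1: [0, -75/11, 18/11, -14/11, 48/11, -6]
R3 ← R3 − (1/22)·R1: [0, 10/11, 57/11, 69/22, 51/22, -8]
R4 ← R4 − (2/11)·R1: [0, 29/11, 30/11, -60/11, -162/11, 2]
R5 ← R5 + (1/11)·R1: [0, -75/11, 7/11, -80/11, -106/11, 3]
R3 ← R3 + (2/15)·R2: [0, 0, 27/5, 89/30, 29/10, -44/5]
R4 ← R4 + (29/75)·R2: [0, 0, 84/25, -446/75, -326/25, -8/25]
R5 ← R5 − R2: [0, 0, -1, -6, -14, 9]
R4 ← R4 − (28/45)·R3: [0, 0, 0, -1052/135, -668/45, 232/45]
R5 ← R5 + (5/27)·R3: [0, 0, 0, -883/162, -727/54, 199/27]
R5 ← R5 − (4415/6312)·R4: [0, 0, 0, 0, -810/263, 990/263]
5 nonzero rows, so the 5 vectors span a space of dimension 5.
Since 5 = 5, the vectors are linearly independent.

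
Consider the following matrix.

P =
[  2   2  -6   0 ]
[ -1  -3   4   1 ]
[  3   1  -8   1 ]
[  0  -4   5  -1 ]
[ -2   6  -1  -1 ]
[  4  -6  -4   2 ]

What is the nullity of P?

Row reduce to echelon form.
R2 ← R2 + (1/2)·R1: [0, -2, 1, 1]
R3 ← R3 − (3/2)·R1: [0, -2, 1, 1]
R5 ← R5 + R1: [0, 8, -7, -1]
R6 ← R6 − (2)·R1: [0, -10, 8, 2]
R3 ← R3 − R2: [0, 0, 0, 0]
R4 ← R4 − (2)·R2: [0, 0, 3, -3]
R5 ← R5 + (4)·R2: [0, 0, -3, 3]
R6 ← R6 − (5)·R2: [0, 0, 3, -3]
Swap R3 ↔ R4
R5 ← R5 + R3: [0, 0, 0, 0]
R6 ← R6 − R3: [0, 0, 0, 0]
3 nonzero rows, so rank(P) = 3.
P has 4 columns; by rank–nullity, nullity = 4 − 3 = 1.

1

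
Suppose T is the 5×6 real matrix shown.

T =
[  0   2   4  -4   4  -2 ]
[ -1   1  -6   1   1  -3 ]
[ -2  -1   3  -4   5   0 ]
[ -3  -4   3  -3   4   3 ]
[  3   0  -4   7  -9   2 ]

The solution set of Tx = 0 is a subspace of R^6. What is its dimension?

Row reduce to echelon form.
Swap R1 ↔ R2
R3 ← R3 − (2)·R1: [0, -3, 15, -6, 3, 6]
R4 ← R4 − (3)·R1: [0, -7, 21, -6, 1, 12]
R5 ← R5 + (3)·R1: [0, 3, -22, 10, -6, -7]
R3 ← R3 + (3/2)·R2: [0, 0, 21, -12, 9, 3]
R4 ← R4 + (7/2)·R2: [0, 0, 35, -20, 15, 5]
R5 ← R5 − (3/2)·R2: [0, 0, -28, 16, -12, -4]
R4 ← R4 − (5/3)·R3: [0, 0, 0, 0, 0, 0]
R5 ← R5 + (4/3)·R3: [0, 0, 0, 0, 0, 0]
3 nonzero rows, so rank(T) = 3.
T has 6 columns; by rank–nullity, nullity = 6 − 3 = 3.

3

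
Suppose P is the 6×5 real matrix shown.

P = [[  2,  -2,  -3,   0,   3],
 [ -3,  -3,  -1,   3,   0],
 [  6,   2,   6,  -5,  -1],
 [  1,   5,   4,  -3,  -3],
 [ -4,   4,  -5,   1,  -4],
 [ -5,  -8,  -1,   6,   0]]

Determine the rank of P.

4

Row reduce to echelon form.
R2 ← R2 + (3/2)·R1: [0, -6, -11/2, 3, 9/2]
R3 ← R3 − (3)·R1: [0, 8, 15, -5, -10]
R4 ← R4 − (1/2)·R1: [0, 6, 11/2, -3, -9/2]
R5 ← R5 + (2)·R1: [0, 0, -11, 1, 2]
R6 ← R6 + (5/2)·R1: [0, -13, -17/2, 6, 15/2]
R3 ← R3 + (4/3)·R2: [0, 0, 23/3, -1, -4]
R4 ← R4 + R2: [0, 0, 0, 0, 0]
R6 ← R6 − (13/6)·R2: [0, 0, 41/12, -1/2, -9/4]
R5 ← R5 + (33/23)·R3: [0, 0, 0, -10/23, -86/23]
R6 ← R6 − (41/92)·R3: [0, 0, 0, -5/92, -43/92]
Swap R4 ↔ R5
R6 ← R6 − (1/8)·R4: [0, 0, 0, 0, 0]
Echelon form has 4 nonzero rows, so rank(P) = 4.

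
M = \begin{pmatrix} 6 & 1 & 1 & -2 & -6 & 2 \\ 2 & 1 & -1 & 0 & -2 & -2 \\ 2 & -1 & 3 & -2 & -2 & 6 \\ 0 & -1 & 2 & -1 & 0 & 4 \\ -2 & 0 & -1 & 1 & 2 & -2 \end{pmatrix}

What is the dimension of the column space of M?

2

Row reduce to echelon form.
R2 ← R2 − (1/3)·R1: [0, 2/3, -4/3, 2/3, 0, -8/3]
R3 ← R3 − (1/3)·R1: [0, -4/3, 8/3, -4/3, 0, 16/3]
R5 ← R5 + (1/3)·R1: [0, 1/3, -2/3, 1/3, 0, -4/3]
R3 ← R3 + (2)·R2: [0, 0, 0, 0, 0, 0]
R4 ← R4 + (3/2)·R2: [0, 0, 0, 0, 0, 0]
R5 ← R5 − (1/2)·R2: [0, 0, 0, 0, 0, 0]
Echelon form has 2 nonzero rows, so rank(M) = 2.
The column space has dimension equal to the rank: 2.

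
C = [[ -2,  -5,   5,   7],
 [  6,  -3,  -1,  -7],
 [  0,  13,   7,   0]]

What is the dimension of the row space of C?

Row reduce to echelon form.
R2 ← R2 + (3)·R1: [0, -18, 14, 14]
R3 ← R3 + (13/18)·R2: [0, 0, 154/9, 91/9]
Echelon form has 3 nonzero rows, so rank(C) = 3.
The row space has dimension equal to the rank: 3.

3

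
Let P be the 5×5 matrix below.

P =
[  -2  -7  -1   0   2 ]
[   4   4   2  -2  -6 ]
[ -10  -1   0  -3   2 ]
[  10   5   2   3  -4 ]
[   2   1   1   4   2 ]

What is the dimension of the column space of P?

Row reduce to echelon form.
R2 ← R2 + (2)·R1: [0, -10, 0, -2, -2]
R3 ← R3 − (5)·R1: [0, 34, 5, -3, -8]
R4 ← R4 + (5)·R1: [0, -30, -3, 3, 6]
R5 ← R5 + R1: [0, -6, 0, 4, 4]
R3 ← R3 + (17/5)·R2: [0, 0, 5, -49/5, -74/5]
R4 ← R4 − (3)·R2: [0, 0, -3, 9, 12]
R5 ← R5 − (3/5)·R2: [0, 0, 0, 26/5, 26/5]
R4 ← R4 + (3/5)·R3: [0, 0, 0, 78/25, 78/25]
R5 ← R5 − (5/3)·R4: [0, 0, 0, 0, 0]
Echelon form has 4 nonzero rows, so rank(P) = 4.
The column space has dimension equal to the rank: 4.

4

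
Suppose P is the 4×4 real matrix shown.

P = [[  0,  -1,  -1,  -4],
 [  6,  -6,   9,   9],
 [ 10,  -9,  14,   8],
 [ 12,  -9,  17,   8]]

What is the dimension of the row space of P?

3

Row reduce to echelon form.
Swap R1 ↔ R2
R3 ← R3 − (5/3)·R1: [0, 1, -1, -7]
R4 ← R4 − (2)·R1: [0, 3, -1, -10]
R3 ← R3 + R2: [0, 0, -2, -11]
R4 ← R4 + (3)·R2: [0, 0, -4, -22]
R4 ← R4 − (2)·R3: [0, 0, 0, 0]
Echelon form has 3 nonzero rows, so rank(P) = 3.
The row space has dimension equal to the rank: 3.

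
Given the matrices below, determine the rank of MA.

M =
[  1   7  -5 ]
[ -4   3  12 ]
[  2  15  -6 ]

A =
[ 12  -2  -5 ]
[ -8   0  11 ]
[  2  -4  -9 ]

3

First compute MA:
[[-54,  18, 117],
 [-48, -40, -55],
 [-108,  20, 209]]
Now row reduce the product.
R2 ← R2 − (8/9)·R1: [0, -56, -159]
R3 ← R3 − (2)·R1: [0, -16, -25]
R3 ← R3 − (2/7)·R2: [0, 0, 143/7]
3 nonzero rows, so rank(MA) = 3.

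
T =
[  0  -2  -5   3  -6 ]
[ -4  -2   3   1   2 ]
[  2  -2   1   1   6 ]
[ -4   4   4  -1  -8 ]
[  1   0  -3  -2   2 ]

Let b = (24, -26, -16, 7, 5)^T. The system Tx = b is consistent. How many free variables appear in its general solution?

Row reduce the augmented matrix [T | b].
Swap R1 ↔ R2
R3 ← R3 + (1/2)·R1: [0, -3, 5/2, 3/2, 7, -29]
R4 ← R4 − R1: [0, 6, 1, -2, -10, 33]
R5 ← R5 + (1/4)·R1: [0, -1/2, -9/4, -7/4, 5/2, -3/2]
R3 ← R3 − (3/2)·R2: [0, 0, 10, -3, 16, -65]
R4 ← R4 + (3)·R2: [0, 0, -14, 7, -28, 105]
R5 ← R5 − (1/4)·R2: [0, 0, -1, -5/2, 4, -15/2]
R4 ← R4 + (7/5)·R3: [0, 0, 0, 14/5, -28/5, 14]
R5 ← R5 + (1/10)·R3: [0, 0, 0, -14/5, 28/5, -14]
R5 ← R5 + R4: [0, 0, 0, 0, 0, 0]
The echelon form has 4 nonzero rows, and every pivot lies in the first 5 columns, so rank(T) = rank([T|b]) = 4.
The system is consistent.
Free variables = (unknowns) − (rank) = 5 − 4 = 1.

1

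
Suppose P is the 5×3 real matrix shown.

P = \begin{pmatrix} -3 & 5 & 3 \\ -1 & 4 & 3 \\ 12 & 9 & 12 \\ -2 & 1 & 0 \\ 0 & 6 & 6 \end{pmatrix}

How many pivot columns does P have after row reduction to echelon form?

3

Row reduce to echelon form.
R2 ← R2 − (1/3)·R1: [0, 7/3, 2]
R3 ← R3 + (4)·R1: [0, 29, 24]
R4 ← R4 − (2/3)·R1: [0, -7/3, -2]
R3 ← R3 − (87/7)·R2: [0, 0, -6/7]
R4 ← R4 + R2: [0, 0, 0]
R5 ← R5 − (18/7)·R2: [0, 0, 6/7]
R5 ← R5 + R3: [0, 0, 0]
Echelon form has 3 nonzero rows, so rank(P) = 3.
Each nonzero row contributes one pivot column: 3 pivot columns.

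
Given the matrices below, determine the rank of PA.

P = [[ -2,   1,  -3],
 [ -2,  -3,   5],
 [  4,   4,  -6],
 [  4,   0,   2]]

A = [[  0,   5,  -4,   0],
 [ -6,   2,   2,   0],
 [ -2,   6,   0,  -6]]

2

First compute PA:
[[  0, -26,  10,  18],
 [  8,  14,   2, -30],
 [-12,  -8,  -8,  36],
 [ -4,  32, -16, -12]]
Now row reduce the product.
Swap R1 ↔ R2
R3 ← R3 + (3/2)·R1: [0, 13, -5, -9]
R4 ← R4 + (1/2)·R1: [0, 39, -15, -27]
R3 ← R3 + (1/2)·R2: [0, 0, 0, 0]
R4 ← R4 + (3/2)·R2: [0, 0, 0, 0]
2 nonzero rows, so rank(PA) = 2.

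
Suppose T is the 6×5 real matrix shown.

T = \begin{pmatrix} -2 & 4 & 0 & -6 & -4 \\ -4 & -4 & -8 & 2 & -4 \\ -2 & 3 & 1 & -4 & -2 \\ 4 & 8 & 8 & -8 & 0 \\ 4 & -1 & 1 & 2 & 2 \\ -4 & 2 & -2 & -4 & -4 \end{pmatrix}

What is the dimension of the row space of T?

3

Row reduce to echelon form.
R2 ← R2 − (2)·R1: [0, -12, -8, 14, 4]
R3 ← R3 − R1: [0, -1, 1, 2, 2]
R4 ← R4 + (2)·R1: [0, 16, 8, -20, -8]
R5 ← R5 + (2)·R1: [0, 7, 1, -10, -6]
R6 ← R6 − (2)·R1: [0, -6, -2, 8, 4]
R3 ← R3 − (1/12)·R2: [0, 0, 5/3, 5/6, 5/3]
R4 ← R4 + (4/3)·R2: [0, 0, -8/3, -4/3, -8/3]
R5 ← R5 + (7/12)·R2: [0, 0, -11/3, -11/6, -11/3]
R6 ← R6 − (1/2)·R2: [0, 0, 2, 1, 2]
R4 ← R4 + (8/5)·R3: [0, 0, 0, 0, 0]
R5 ← R5 + (11/5)·R3: [0, 0, 0, 0, 0]
R6 ← R6 − (6/5)·R3: [0, 0, 0, 0, 0]
Echelon form has 3 nonzero rows, so rank(T) = 3.
The row space has dimension equal to the rank: 3.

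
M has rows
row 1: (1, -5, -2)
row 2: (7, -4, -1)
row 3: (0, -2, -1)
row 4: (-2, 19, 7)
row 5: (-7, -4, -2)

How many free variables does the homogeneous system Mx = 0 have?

0

Row reduce to echelon form.
R2 ← R2 − (7)·R1: [0, 31, 13]
R4 ← R4 + (2)·R1: [0, 9, 3]
R5 ← R5 + (7)·R1: [0, -39, -16]
R3 ← R3 + (2/31)·R2: [0, 0, -5/31]
R4 ← R4 − (9/31)·R2: [0, 0, -24/31]
R5 ← R5 + (39/31)·R2: [0, 0, 11/31]
R4 ← R4 − (24/5)·R3: [0, 0, 0]
R5 ← R5 + (11/5)·R3: [0, 0, 0]
3 nonzero rows, so rank(M) = 3.
M has 3 columns; by rank–nullity, nullity = 3 − 3 = 0.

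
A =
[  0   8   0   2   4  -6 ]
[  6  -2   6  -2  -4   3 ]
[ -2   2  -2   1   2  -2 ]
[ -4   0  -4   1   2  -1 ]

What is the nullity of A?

Row reduce to echelon form.
Swap R1 ↔ R2
R3 ← R3 + (1/3)·R1: [0, 4/3, 0, 1/3, 2/3, -1]
R4 ← R4 + (2/3)·R1: [0, -4/3, 0, -1/3, -2/3, 1]
R3 ← R3 − (1/6)·R2: [0, 0, 0, 0, 0, 0]
R4 ← R4 + (1/6)·R2: [0, 0, 0, 0, 0, 0]
2 nonzero rows, so rank(A) = 2.
A has 6 columns; by rank–nullity, nullity = 6 − 2 = 4.

4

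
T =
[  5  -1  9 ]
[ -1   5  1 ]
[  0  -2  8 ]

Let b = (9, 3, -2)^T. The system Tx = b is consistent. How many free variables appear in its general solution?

0

Row reduce the augmented matrix [T | b].
R2 ← R2 + (1/5)·R1: [0, 24/5, 14/5, 24/5]
R3 ← R3 + (5/12)·R2: [0, 0, 55/6, 0]
The echelon form has 3 nonzero rows, and every pivot lies in the first 3 columns, so rank(T) = rank([T|b]) = 3.
The system is consistent.
Free variables = (unknowns) − (rank) = 3 − 3 = 0.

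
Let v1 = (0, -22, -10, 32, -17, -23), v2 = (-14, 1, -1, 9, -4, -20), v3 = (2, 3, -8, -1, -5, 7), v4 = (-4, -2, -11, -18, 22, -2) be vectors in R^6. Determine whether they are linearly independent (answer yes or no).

Form the matrix with these vectors as rows and row reduce.
Swap R1 ↔ R2
R3 ← R3 + (1/7)·R1: [0, 22/7, -57/7, 2/7, -39/7, 29/7]
R4 ← R4 − (2/7)·R1: [0, -16/7, -75/7, -144/7, 162/7, 26/7]
R3 ← R3 + (1/7)·R2: [0, 0, -67/7, 34/7, -8, 6/7]
R4 ← R4 − (8/77)·R2: [0, 0, -745/77, -1840/77, 274/11, 470/77]
R4 ← R4 − (745/737)·R3: [0, 0, 0, -1930/67, 24318/737, 3860/737]
4 nonzero rows, so the 4 vectors span a space of dimension 4.
Since 4 = 4, the vectors are linearly independent.

yes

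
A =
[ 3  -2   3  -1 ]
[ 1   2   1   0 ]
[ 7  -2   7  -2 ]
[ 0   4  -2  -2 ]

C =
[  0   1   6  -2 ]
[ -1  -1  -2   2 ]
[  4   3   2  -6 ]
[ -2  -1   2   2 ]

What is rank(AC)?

2

First compute AC:
[[ 16,  15,  26, -30],
 [  2,   2,   4,  -4],
 [ 34,  32,  56, -64],
 [ -8,  -8, -16,  16]]
Now row reduce the product.
R2 ← R2 − (1/8)·R1: [0, 1/8, 3/4, -1/4]
R3 ← R3 − (17/8)·R1: [0, 1/8, 3/4, -1/4]
R4 ← R4 + (1/2)·R1: [0, -1/2, -3, 1]
R3 ← R3 − R2: [0, 0, 0, 0]
R4 ← R4 + (4)·R2: [0, 0, 0, 0]
2 nonzero rows, so rank(AC) = 2.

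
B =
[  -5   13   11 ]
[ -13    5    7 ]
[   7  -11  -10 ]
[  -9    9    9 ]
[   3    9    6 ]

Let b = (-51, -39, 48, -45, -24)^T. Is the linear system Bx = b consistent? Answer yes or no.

yes

Row reduce the augmented matrix [B | b].
R2 ← R2 − (13/5)·R1: [0, -144/5, -108/5, 468/5]
R3 ← R3 + (7/5)·R1: [0, 36/5, 27/5, -117/5]
R4 ← R4 − (9/5)·R1: [0, -72/5, -54/5, 234/5]
R5 ← R5 + (3/5)·R1: [0, 84/5, 63/5, -273/5]
R3 ← R3 + (1/4)·R2: [0, 0, 0, 0]
R4 ← R4 − (1/2)·R2: [0, 0, 0, 0]
R5 ← R5 + (7/12)·R2: [0, 0, 0, 0]
The echelon form has 2 nonzero rows, and every pivot lies in the first 3 columns, so rank(B) = rank([B|b]) = 2.
The system is consistent.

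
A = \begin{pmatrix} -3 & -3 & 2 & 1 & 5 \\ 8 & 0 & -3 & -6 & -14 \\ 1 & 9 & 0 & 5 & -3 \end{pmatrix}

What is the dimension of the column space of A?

3

Row reduce to echelon form.
R2 ← R2 + (8/3)·R1: [0, -8, 7/3, -10/3, -2/3]
R3 ← R3 + (1/3)·R1: [0, 8, 2/3, 16/3, -4/3]
R3 ← R3 + R2: [0, 0, 3, 2, -2]
Echelon form has 3 nonzero rows, so rank(A) = 3.
The column space has dimension equal to the rank: 3.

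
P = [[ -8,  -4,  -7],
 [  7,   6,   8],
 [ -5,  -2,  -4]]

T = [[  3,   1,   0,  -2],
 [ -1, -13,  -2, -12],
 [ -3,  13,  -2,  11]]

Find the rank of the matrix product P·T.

2

First compute PT:
[[  1, -47,  22, -13],
 [ -9,  33, -28,   2],
 [ -1, -31,  12, -10]]
Now row reduce the product.
R2 ← R2 + (9)·R1: [0, -390, 170, -115]
R3 ← R3 + R1: [0, -78, 34, -23]
R3 ← R3 − (1/5)·R2: [0, 0, 0, 0]
2 nonzero rows, so rank(PT) = 2.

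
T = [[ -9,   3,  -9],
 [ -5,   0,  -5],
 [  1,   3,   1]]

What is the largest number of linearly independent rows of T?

Row reduce to echelon form.
R2 ← R2 − (5/9)·R1: [0, -5/3, 0]
R3 ← R3 + (1/9)·R1: [0, 10/3, 0]
R3 ← R3 + (2)·R2: [0, 0, 0]
Echelon form has 2 nonzero rows, so rank(T) = 2.
The rank gives the maximum number of linearly independent rows: 2.

2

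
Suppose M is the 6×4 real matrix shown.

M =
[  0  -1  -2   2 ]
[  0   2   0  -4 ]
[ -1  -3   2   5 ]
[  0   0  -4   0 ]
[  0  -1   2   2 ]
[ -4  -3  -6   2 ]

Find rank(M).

Row reduce to echelon form.
Swap R1 ↔ R3
R6 ← R6 − (4)·R1: [0, 9, -14, -18]
R3 ← R3 + (1/2)·R2: [0, 0, -2, 0]
R5 ← R5 + (1/2)·R2: [0, 0, 2, 0]
R6 ← R6 − (9/2)·R2: [0, 0, -14, 0]
R4 ← R4 − (2)·R3: [0, 0, 0, 0]
R5 ← R5 + R3: [0, 0, 0, 0]
R6 ← R6 − (7)·R3: [0, 0, 0, 0]
Echelon form has 3 nonzero rows, so rank(M) = 3.

3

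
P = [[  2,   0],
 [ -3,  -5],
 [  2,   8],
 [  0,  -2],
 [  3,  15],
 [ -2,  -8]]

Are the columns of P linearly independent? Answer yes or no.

Row reduce P to echelon form.
R2 ← R2 + (3/2)·R1: [0, -5]
R3 ← R3 − R1: [0, 8]
R5 ← R5 − (3/2)·R1: [0, 15]
R6 ← R6 + R1: [0, -8]
R3 ← R3 + (8/5)·R2: [0, 0]
R4 ← R4 − (2/5)·R2: [0, 0]
R5 ← R5 + (3)·R2: [0, 0]
R6 ← R6 − (8/5)·R2: [0, 0]
2 pivots among 2 columns.
Every column is a pivot column, so the columns are linearly independent.

yes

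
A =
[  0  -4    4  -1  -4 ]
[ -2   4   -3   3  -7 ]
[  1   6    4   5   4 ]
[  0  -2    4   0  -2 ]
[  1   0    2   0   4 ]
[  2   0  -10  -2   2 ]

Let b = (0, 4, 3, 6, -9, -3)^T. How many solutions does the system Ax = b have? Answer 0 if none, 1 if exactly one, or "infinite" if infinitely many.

Row reduce the augmented matrix [A | b].
Swap R1 ↔ R2
R3 ← R3 + (1/2)·R1: [0, 8, 5/2, 13/2, 1/2, 5]
R5 ← R5 + (1/2)·R1: [0, 2, 1/2, 3/2, 1/2, -7]
R6 ← R6 + R1: [0, 4, -13, 1, -5, 1]
R3 ← R3 + (2)·R2: [0, 0, 21/2, 9/2, -15/2, 5]
R4 ← R4 − (1/2)·R2: [0, 0, 2, 1/2, 0, 6]
R5 ← R5 + (1/2)·R2: [0, 0, 5/2, 1, -3/2, -7]
R6 ← R6 + R2: [0, 0, -9, 0, -9, 1]
R4 ← R4 − (4/21)·R3: [0, 0, 0, -5/14, 10/7, 106/21]
R5 ← R5 − (5/21)·R3: [0, 0, 0, -1/14, 2/7, -172/21]
R6 ← R6 + (6/7)·R3: [0, 0, 0, 27/7, -108/7, 37/7]
R5 ← R5 − (1/5)·R4: [0, 0, 0, 0, 0, -46/5]
R6 ← R6 + (54/5)·R4: [0, 0, 0, 0, 0, 299/5]
R6 ← R6 + (13/2)·R5: [0, 0, 0, 0, 0, 0]
The echelon form has 5 nonzero rows; the last pivot sits in the augmented column, so rank(A) = 4 but rank([A|b]) = 5.
Since the ranks differ, the system is inconsistent.
It has no solutions.

0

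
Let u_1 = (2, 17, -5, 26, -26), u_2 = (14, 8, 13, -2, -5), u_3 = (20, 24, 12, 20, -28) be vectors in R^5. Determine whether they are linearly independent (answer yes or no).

Form the matrix with these vectors as rows and row reduce.
R2 ← R2 − (7)·R1: [0, -111, 48, -184, 177]
R3 ← R3 − (10)·R1: [0, -146, 62, -240, 232]
R3 ← R3 − (146/111)·R2: [0, 0, -42/37, 224/111, -30/37]
3 nonzero rows, so the 3 vectors span a space of dimension 3.
Since 3 = 3, the vectors are linearly independent.

yes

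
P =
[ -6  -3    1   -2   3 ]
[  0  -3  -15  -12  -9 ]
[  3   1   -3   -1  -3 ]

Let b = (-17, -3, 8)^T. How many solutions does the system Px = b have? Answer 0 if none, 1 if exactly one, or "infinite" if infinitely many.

infinite

Row reduce the augmented matrix [P | b].
R3 ← R3 + (1/2)·R1: [0, -1/2, -5/2, -2, -3/2, -1/2]
R3 ← R3 − (1/6)·R2: [0, 0, 0, 0, 0, 0]
The echelon form has 2 nonzero rows, and every pivot lies in the first 5 columns, so rank(P) = rank([P|b]) = 2.
The system is consistent.
rank = 2 < 5 unknowns, so there are infinitely many solutions.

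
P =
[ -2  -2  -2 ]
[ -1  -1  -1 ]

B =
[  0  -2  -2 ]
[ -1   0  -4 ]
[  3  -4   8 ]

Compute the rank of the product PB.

First compute PB:
[[ -4,  12,  -4],
 [ -2,   6,  -2]]
Now row reduce the product.
R2 ← R2 − (1/2)·R1: [0, 0, 0]
1 nonzero row, so rank(PB) = 1.

1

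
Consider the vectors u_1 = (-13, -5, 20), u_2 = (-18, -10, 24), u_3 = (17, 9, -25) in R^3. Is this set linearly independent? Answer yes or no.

Form the matrix with these vectors as rows and row reduce.
R2 ← R2 − (18/13)·R1: [0, -40/13, -48/13]
R3 ← R3 + (17/13)·R1: [0, 32/13, 15/13]
R3 ← R3 + (4/5)·R2: [0, 0, -9/5]
3 nonzero rows, so the 3 vectors span a space of dimension 3.
Since 3 = 3, the vectors are linearly independent.

yes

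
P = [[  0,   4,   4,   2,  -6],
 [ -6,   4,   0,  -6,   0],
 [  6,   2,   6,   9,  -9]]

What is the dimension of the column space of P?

2

Row reduce to echelon form.
Swap R1 ↔ R2
R3 ← R3 + R1: [0, 6, 6, 3, -9]
R3 ← R3 − (3/2)·R2: [0, 0, 0, 0, 0]
Echelon form has 2 nonzero rows, so rank(P) = 2.
The column space has dimension equal to the rank: 2.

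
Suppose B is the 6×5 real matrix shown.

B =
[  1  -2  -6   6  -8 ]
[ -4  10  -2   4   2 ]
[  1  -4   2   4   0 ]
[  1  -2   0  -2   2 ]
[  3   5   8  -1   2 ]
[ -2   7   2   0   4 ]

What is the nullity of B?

0

Row reduce to echelon form.
R2 ← R2 + (4)·R1: [0, 2, -26, 28, -30]
R3 ← R3 − R1: [0, -2, 8, -2, 8]
R4 ← R4 − R1: [0, 0, 6, -8, 10]
R5 ← R5 − (3)·R1: [0, 11, 26, -19, 26]
R6 ← R6 + (2)·R1: [0, 3, -10, 12, -12]
R3 ← R3 + R2: [0, 0, -18, 26, -22]
R5 ← R5 − (11/2)·R2: [0, 0, 169, -173, 191]
R6 ← R6 − (3/2)·R2: [0, 0, 29, -30, 33]
R4 ← R4 + (1/3)·R3: [0, 0, 0, 2/3, 8/3]
R5 ← R5 + (169/18)·R3: [0, 0, 0, 640/9, -140/9]
R6 ← R6 + (29/18)·R3: [0, 0, 0, 107/9, -22/9]
R5 ← R5 − (320/3)·R4: [0, 0, 0, 0, -300]
R6 ← R6 − (107/6)·R4: [0, 0, 0, 0, -50]
R6 ← R6 − (1/6)·R5: [0, 0, 0, 0, 0]
5 nonzero rows, so rank(B) = 5.
B has 5 columns; by rank–nullity, nullity = 5 − 5 = 0.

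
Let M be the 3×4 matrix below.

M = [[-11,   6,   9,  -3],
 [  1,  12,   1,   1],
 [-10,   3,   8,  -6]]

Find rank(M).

3

Row reduce to echelon form.
R2 ← R2 + (1/11)·R1: [0, 138/11, 20/11, 8/11]
R3 ← R3 − (10/11)·R1: [0, -27/11, -2/11, -36/11]
R3 ← R3 + (9/46)·R2: [0, 0, 4/23, -72/23]
Echelon form has 3 nonzero rows, so rank(M) = 3.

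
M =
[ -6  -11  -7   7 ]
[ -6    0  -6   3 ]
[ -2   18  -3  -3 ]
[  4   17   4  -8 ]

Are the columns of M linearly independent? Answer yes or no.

yes

Row reduce M to echelon form.
R2 ← R2 − R1: [0, 11, 1, -4]
R3 ← R3 − (1/3)·R1: [0, 65/3, -2/3, -16/3]
R4 ← R4 + (2/3)·R1: [0, 29/3, -2/3, -10/3]
R3 ← R3 − (65/33)·R2: [0, 0, -29/11, 28/11]
R4 ← R4 − (29/33)·R2: [0, 0, -17/11, 2/11]
R4 ← R4 − (17/29)·R3: [0, 0, 0, -38/29]
4 pivots among 4 columns.
Every column is a pivot column, so the columns are linearly independent.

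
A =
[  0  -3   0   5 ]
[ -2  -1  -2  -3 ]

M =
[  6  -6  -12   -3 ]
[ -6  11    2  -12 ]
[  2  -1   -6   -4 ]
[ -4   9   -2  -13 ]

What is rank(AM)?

2

First compute AM:
[[ -2,  12, -16, -29],
 [  2, -24,  40,  65]]
Now row reduce the product.
R2 ← R2 + R1: [0, -12, 24, 36]
2 nonzero rows, so rank(AM) = 2.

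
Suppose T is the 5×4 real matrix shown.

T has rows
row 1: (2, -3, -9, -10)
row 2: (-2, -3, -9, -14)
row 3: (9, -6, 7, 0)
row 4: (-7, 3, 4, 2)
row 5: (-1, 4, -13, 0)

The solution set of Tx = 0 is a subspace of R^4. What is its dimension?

1

Row reduce to echelon form.
R2 ← R2 + R1: [0, -6, -18, -24]
R3 ← R3 − (9/2)·R1: [0, 15/2, 95/2, 45]
R4 ← R4 + (7/2)·R1: [0, -15/2, -55/2, -33]
R5 ← R5 + (1/2)·R1: [0, 5/2, -35/2, -5]
R3 ← R3 + (5/4)·R2: [0, 0, 25, 15]
R4 ← R4 − (5/4)·R2: [0, 0, -5, -3]
R5 ← R5 + (5/12)·R2: [0, 0, -25, -15]
R4 ← R4 + (1/5)·R3: [0, 0, 0, 0]
R5 ← R5 + R3: [0, 0, 0, 0]
3 nonzero rows, so rank(T) = 3.
T has 4 columns; by rank–nullity, nullity = 4 − 3 = 1.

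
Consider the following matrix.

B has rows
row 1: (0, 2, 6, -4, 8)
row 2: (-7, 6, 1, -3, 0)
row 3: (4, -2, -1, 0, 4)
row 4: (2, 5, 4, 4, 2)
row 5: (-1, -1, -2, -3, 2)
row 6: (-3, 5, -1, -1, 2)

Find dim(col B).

Row reduce to echelon form.
Swap R1 ↔ R2
R3 ← R3 + (4/7)·R1: [0, 10/7, -3/7, -12/7, 4]
R4 ← R4 + (2/7)·R1: [0, 47/7, 30/7, 22/7, 2]
R5 ← R5 − (1/7)·R1: [0, -13/7, -15/7, -18/7, 2]
R6 ← R6 − (3/7)·R1: [0, 17/7, -10/7, 2/7, 2]
R3 ← R3 − (5/7)·R2: [0, 0, -33/7, 8/7, -12/7]
R4 ← R4 − (47/14)·R2: [0, 0, -111/7, 116/7, -174/7]
R5 ← R5 + (13/14)·R2: [0, 0, 24/7, -44/7, 66/7]
R6 ← R6 − (17/14)·R2: [0, 0, -61/7, 36/7, -54/7]
R4 ← R4 − (37/11)·R3: [0, 0, 0, 140/11, -210/11]
R5 ← R5 + (8/11)·R3: [0, 0, 0, -60/11, 90/11]
R6 ← R6 − (61/33)·R3: [0, 0, 0, 100/33, -50/11]
R5 ← R5 + (3/7)·R4: [0, 0, 0, 0, 0]
R6 ← R6 − (5/21)·R4: [0, 0, 0, 0, 0]
Echelon form has 4 nonzero rows, so rank(B) = 4.
The column space has dimension equal to the rank: 4.

4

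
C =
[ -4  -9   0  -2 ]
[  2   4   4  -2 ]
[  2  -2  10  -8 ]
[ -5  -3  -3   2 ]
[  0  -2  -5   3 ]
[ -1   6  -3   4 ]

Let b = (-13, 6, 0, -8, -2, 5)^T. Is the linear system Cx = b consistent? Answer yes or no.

Row reduce the augmented matrix [C | b].
R2 ← R2 + (1/2)·R1: [0, -1/2, 4, -3, -1/2]
R3 ← R3 + (1/2)·R1: [0, -13/2, 10, -9, -13/2]
R4 ← R4 − (5/4)·R1: [0, 33/4, -3, 9/2, 33/4]
R6 ← R6 − (1/4)·R1: [0, 33/4, -3, 9/2, 33/4]
R3 ← R3 − (13)·R2: [0, 0, -42, 30, 0]
R4 ← R4 + (33/2)·R2: [0, 0, 63, -45, 0]
R5 ← R5 − (4)·R2: [0, 0, -21, 15, 0]
R6 ← R6 + (33/2)·R2: [0, 0, 63, -45, 0]
R4 ← R4 + (3/2)·R3: [0, 0, 0, 0, 0]
R5 ← R5 − (1/2)·R3: [0, 0, 0, 0, 0]
R6 ← R6 + (3/2)·R3: [0, 0, 0, 0, 0]
The echelon form has 3 nonzero rows, and every pivot lies in the first 4 columns, so rank(C) = rank([C|b]) = 3.
The system is consistent.

yes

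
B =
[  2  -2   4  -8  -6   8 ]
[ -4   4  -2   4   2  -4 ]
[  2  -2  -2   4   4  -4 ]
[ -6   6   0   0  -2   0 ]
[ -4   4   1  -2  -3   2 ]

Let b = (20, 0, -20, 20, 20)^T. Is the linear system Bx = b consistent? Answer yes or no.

Row reduce the augmented matrix [B | b].
R2 ← R2 + (2)·R1: [0, 0, 6, -12, -10, 12, 40]
R3 ← R3 − R1: [0, 0, -6, 12, 10, -12, -40]
R4 ← R4 + (3)·R1: [0, 0, 12, -24, -20, 24, 80]
R5 ← R5 + (2)·R1: [0, 0, 9, -18, -15, 18, 60]
R3 ← R3 + R2: [0, 0, 0, 0, 0, 0, 0]
R4 ← R4 − (2)·R2: [0, 0, 0, 0, 0, 0, 0]
R5 ← R5 − (3/2)·R2: [0, 0, 0, 0, 0, 0, 0]
The echelon form has 2 nonzero rows, and every pivot lies in the first 6 columns, so rank(B) = rank([B|b]) = 2.
The system is consistent.

yes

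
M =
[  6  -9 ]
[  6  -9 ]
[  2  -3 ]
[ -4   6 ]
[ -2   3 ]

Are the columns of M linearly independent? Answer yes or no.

Row reduce M to echelon form.
R2 ← R2 − R1: [0, 0]
R3 ← R3 − (1/3)·R1: [0, 0]
R4 ← R4 + (2/3)·R1: [0, 0]
R5 ← R5 + (1/3)·R1: [0, 0]
1 pivot among 2 columns.
Only 1 < 2 pivot columns, so the columns are linearly dependent.

no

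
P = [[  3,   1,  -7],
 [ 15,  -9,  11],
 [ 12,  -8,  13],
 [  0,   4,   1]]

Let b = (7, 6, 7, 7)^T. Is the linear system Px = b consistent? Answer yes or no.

no

Row reduce the augmented matrix [P | b].
R2 ← R2 − (5)·R1: [0, -14, 46, -29]
R3 ← R3 − (4)·R1: [0, -12, 41, -21]
R3 ← R3 − (6/7)·R2: [0, 0, 11/7, 27/7]
R4 ← R4 + (2/7)·R2: [0, 0, 99/7, -9/7]
R4 ← R4 − (9)·R3: [0, 0, 0, -36]
The echelon form has 4 nonzero rows; the last pivot sits in the augmented column, so rank(P) = 3 but rank([P|b]) = 4.
Since the ranks differ, the system is inconsistent.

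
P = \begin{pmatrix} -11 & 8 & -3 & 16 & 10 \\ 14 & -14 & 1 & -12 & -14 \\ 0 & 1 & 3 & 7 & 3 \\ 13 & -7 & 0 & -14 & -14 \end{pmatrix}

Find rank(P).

4

Row reduce to echelon form.
R2 ← R2 + (14/11)·R1: [0, -42/11, -31/11, 92/11, -14/11]
R4 ← R4 + (13/11)·R1: [0, 27/11, -39/11, 54/11, -24/11]
R3 ← R3 + (11/42)·R2: [0, 0, 95/42, 193/21, 8/3]
R4 ← R4 + (9/14)·R2: [0, 0, -75/14, 72/7, -3]
R4 ← R4 + (45/19)·R3: [0, 0, 0, 609/19, 63/19]
Echelon form has 4 nonzero rows, so rank(P) = 4.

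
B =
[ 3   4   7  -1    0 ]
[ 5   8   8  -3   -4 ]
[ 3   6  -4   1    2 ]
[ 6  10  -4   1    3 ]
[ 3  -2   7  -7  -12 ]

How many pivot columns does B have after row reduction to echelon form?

5

Row reduce to echelon form.
R2 ← R2 − (5/3)·R1: [0, 4/3, -11/3, -4/3, -4]
R3 ← R3 − R1: [0, 2, -11, 2, 2]
R4 ← R4 − (2)·R1: [0, 2, -18, 3, 3]
R5 ← R5 − R1: [0, -6, 0, -6, -12]
R3 ← R3 − (3/2)·R2: [0, 0, -11/2, 4, 8]
R4 ← R4 − (3/2)·R2: [0, 0, -25/2, 5, 9]
R5 ← R5 + (9/2)·R2: [0, 0, -33/2, -12, -30]
R4 ← R4 − (25/11)·R3: [0, 0, 0, -45/11, -101/11]
R5 ← R5 − (3)·R3: [0, 0, 0, -24, -54]
R5 ← R5 − (88/15)·R4: [0, 0, 0, 0, -2/15]
Echelon form has 5 nonzero rows, so rank(B) = 5.
Each nonzero row contributes one pivot column: 5 pivot columns.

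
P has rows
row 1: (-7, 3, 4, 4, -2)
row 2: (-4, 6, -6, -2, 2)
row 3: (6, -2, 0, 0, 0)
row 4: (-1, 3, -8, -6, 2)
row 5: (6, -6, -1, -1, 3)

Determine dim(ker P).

0

Row reduce to echelon form.
R2 ← R2 − (4/7)·R1: [0, 30/7, -58/7, -30/7, 22/7]
R3 ← R3 + (6/7)·R1: [0, 4/7, 24/7, 24/7, -12/7]
R4 ← R4 − (1/7)·R1: [0, 18/7, -60/7, -46/7, 16/7]
R5 ← R5 + (6/7)·R1: [0, -24/7, 17/7, 17/7, 9/7]
R3 ← R3 − (2/15)·R2: [0, 0, 68/15, 4, -32/15]
R4 ← R4 − (3/5)·R2: [0, 0, -18/5, -4, 2/5]
R5 ← R5 + (4/5)·R2: [0, 0, -21/5, -1, 19/5]
R4 ← R4 + (27/34)·R3: [0, 0, 0, -14/17, -22/17]
R5 ← R5 + (63/68)·R3: [0, 0, 0, 46/17, 31/17]
R5 ← R5 + (23/7)·R4: [0, 0, 0, 0, -17/7]
5 nonzero rows, so rank(P) = 5.
P has 5 columns; by rank–nullity, nullity = 5 − 5 = 0.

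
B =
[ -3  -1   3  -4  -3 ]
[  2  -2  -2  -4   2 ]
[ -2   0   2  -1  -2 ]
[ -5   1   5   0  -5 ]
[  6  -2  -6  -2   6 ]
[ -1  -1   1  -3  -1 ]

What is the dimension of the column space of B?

Row reduce to echelon form.
R2 ← R2 + (2/3)·R1: [0, -8/3, 0, -20/3, 0]
R3 ← R3 − (2/3)·R1: [0, 2/3, 0, 5/3, 0]
R4 ← R4 − (5/3)·R1: [0, 8/3, 0, 20/3, 0]
R5 ← R5 + (2)·R1: [0, -4, 0, -10, 0]
R6 ← R6 − (1/3)·R1: [0, -2/3, 0, -5/3, 0]
R3 ← R3 + (1/4)·R2: [0, 0, 0, 0, 0]
R4 ← R4 + R2: [0, 0, 0, 0, 0]
R5 ← R5 − (3/2)·R2: [0, 0, 0, 0, 0]
R6 ← R6 − (1/4)·R2: [0, 0, 0, 0, 0]
Echelon form has 2 nonzero rows, so rank(B) = 2.
The column space has dimension equal to the rank: 2.

2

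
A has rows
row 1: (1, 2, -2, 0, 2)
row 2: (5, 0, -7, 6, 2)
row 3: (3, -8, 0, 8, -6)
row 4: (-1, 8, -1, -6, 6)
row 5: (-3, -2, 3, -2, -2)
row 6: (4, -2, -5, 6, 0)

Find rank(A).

Row reduce to echelon form.
R2 ← R2 − (5)·R1: [0, -10, 3, 6, -8]
R3 ← R3 − (3)·R1: [0, -14, 6, 8, -12]
R4 ← R4 + R1: [0, 10, -3, -6, 8]
R5 ← R5 + (3)·R1: [0, 4, -3, -2, 4]
R6 ← R6 − (4)·R1: [0, -10, 3, 6, -8]
R3 ← R3 − (7/5)·R2: [0, 0, 9/5, -2/5, -4/5]
R4 ← R4 + R2: [0, 0, 0, 0, 0]
R5 ← R5 + (2/5)·R2: [0, 0, -9/5, 2/5, 4/5]
R6 ← R6 − R2: [0, 0, 0, 0, 0]
R5 ← R5 + R3: [0, 0, 0, 0, 0]
Echelon form has 3 nonzero rows, so rank(A) = 3.

3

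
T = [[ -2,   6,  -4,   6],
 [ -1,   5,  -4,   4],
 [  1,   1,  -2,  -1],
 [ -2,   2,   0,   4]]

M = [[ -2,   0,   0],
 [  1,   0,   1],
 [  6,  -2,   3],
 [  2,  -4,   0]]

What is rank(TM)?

First compute TM:
[[ -2, -16,  -6],
 [ -9,  -8,  -7],
 [-15,   8,  -5],
 [ 14, -16,   2]]
Now row reduce the product.
R2 ← R2 − (9/2)·R1: [0, 64, 20]
R3 ← R3 − (15/2)·R1: [0, 128, 40]
R4 ← R4 + (7)·R1: [0, -128, -40]
R3 ← R3 − (2)·R2: [0, 0, 0]
R4 ← R4 + (2)·R2: [0, 0, 0]
2 nonzero rows, so rank(TM) = 2.

2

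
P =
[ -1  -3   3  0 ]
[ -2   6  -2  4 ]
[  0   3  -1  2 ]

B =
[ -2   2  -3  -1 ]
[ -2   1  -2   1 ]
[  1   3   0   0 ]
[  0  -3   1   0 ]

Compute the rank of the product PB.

2

First compute PB:
[[ 11,   4,   9,  -2],
 [-10, -16,  -2,   8],
 [ -7,  -6,  -4,   3]]
Now row reduce the product.
R2 ← R2 + (10/11)·R1: [0, -136/11, 68/11, 68/11]
R3 ← R3 + (7/11)·R1: [0, -38/11, 19/11, 19/11]
R3 ← R3 − (19/68)·R2: [0, 0, 0, 0]
2 nonzero rows, so rank(PB) = 2.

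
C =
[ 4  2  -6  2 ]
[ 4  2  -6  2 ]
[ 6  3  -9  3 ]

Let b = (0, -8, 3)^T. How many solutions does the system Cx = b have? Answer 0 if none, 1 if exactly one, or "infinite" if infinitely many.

Row reduce the augmented matrix [C | b].
R2 ← R2 − R1: [0, 0, 0, 0, -8]
R3 ← R3 − (3/2)·R1: [0, 0, 0, 0, 3]
R3 ← R3 + (3/8)·R2: [0, 0, 0, 0, 0]
The echelon form has 2 nonzero rows; the last pivot sits in the augmented column, so rank(C) = 1 but rank([C|b]) = 2.
Since the ranks differ, the system is inconsistent.
It has no solutions.

0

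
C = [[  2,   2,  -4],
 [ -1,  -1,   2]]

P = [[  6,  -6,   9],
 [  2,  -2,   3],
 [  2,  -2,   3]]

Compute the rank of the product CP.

1

First compute CP:
[[  8,  -8,  12],
 [ -4,   4,  -6]]
Now row reduce the product.
R2 ← R2 + (1/2)·R1: [0, 0, 0]
1 nonzero row, so rank(CP) = 1.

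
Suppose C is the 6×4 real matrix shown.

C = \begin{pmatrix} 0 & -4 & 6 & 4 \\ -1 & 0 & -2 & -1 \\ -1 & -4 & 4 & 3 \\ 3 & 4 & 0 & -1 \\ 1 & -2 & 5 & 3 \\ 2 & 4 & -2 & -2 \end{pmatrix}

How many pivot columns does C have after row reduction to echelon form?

Row reduce to echelon form.
Swap R1 ↔ R2
R3 ← R3 − R1: [0, -4, 6, 4]
R4 ← R4 + (3)·R1: [0, 4, -6, -4]
R5 ← R5 + R1: [0, -2, 3, 2]
R6 ← R6 + (2)·R1: [0, 4, -6, -4]
R3 ← R3 − R2: [0, 0, 0, 0]
R4 ← R4 + R2: [0, 0, 0, 0]
R5 ← R5 − (1/2)·R2: [0, 0, 0, 0]
R6 ← R6 + R2: [0, 0, 0, 0]
Echelon form has 2 nonzero rows, so rank(C) = 2.
Each nonzero row contributes one pivot column: 2 pivot columns.

2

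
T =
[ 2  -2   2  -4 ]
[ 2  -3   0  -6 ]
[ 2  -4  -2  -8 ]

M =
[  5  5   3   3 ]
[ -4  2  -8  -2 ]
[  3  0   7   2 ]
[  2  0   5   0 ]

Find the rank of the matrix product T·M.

First compute TM:
[[ 16,   6,  16,  14],
 [ 10,   4,   0,  12],
 [  4,   2, -16,  10]]
Now row reduce the product.
R2 ← R2 − (5/8)·R1: [0, 1/4, -10, 13/4]
R3 ← R3 − (1/4)·R1: [0, 1/2, -20, 13/2]
R3 ← R3 − (2)·R2: [0, 0, 0, 0]
2 nonzero rows, so rank(TM) = 2.

2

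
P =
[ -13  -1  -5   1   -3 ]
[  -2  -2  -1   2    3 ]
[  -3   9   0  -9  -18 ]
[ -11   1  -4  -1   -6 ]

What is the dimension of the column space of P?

Row reduce to echelon form.
R2 ← R2 − (2/13)·R1: [0, -24/13, -3/13, 24/13, 45/13]
R3 ← R3 − (3/13)·R1: [0, 120/13, 15/13, -120/13, -225/13]
R4 ← R4 − (11/13)·R1: [0, 24/13, 3/13, -24/13, -45/13]
R3 ← R3 + (5)·R2: [0, 0, 0, 0, 0]
R4 ← R4 + R2: [0, 0, 0, 0, 0]
Echelon form has 2 nonzero rows, so rank(P) = 2.
The column space has dimension equal to the rank: 2.

2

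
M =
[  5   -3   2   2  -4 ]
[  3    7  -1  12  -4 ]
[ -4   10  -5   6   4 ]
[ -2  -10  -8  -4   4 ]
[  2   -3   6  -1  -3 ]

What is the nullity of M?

Row reduce to echelon form.
R2 ← R2 − (3/5)·R1: [0, 44/5, -11/5, 54/5, -8/5]
R3 ← R3 + (4/5)·R1: [0, 38/5, -17/5, 38/5, 4/5]
R4 ← R4 + (2/5)·R1: [0, -56/5, -36/5, -16/5, 12/5]
R5 ← R5 − (2/5)·R1: [0, -9/5, 26/5, -9/5, -7/5]
R3 ← R3 − (19/22)·R2: [0, 0, -3/2, -19/11, 24/11]
R4 ← R4 + (14/11)·R2: [0, 0, -10, 116/11, 4/11]
R5 ← R5 + (9/44)·R2: [0, 0, 19/4, 9/22, -19/11]
R4 ← R4 − (20/3)·R3: [0, 0, 0, 728/33, -156/11]
R5 ← R5 + (19/6)·R3: [0, 0, 0, -167/33, 57/11]
R5 ← R5 + (167/728)·R4: [0, 0, 0, 0, 27/14]
5 nonzero rows, so rank(M) = 5.
M has 5 columns; by rank–nullity, nullity = 5 − 5 = 0.

0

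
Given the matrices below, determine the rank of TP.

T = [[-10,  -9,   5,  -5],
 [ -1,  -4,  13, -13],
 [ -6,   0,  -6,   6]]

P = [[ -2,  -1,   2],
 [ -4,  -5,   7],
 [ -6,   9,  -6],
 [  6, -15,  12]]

2

First compute TP:
[[ -4, 175, -173],
 [-138, 333, -264],
 [ 84, -138,  96]]
Now row reduce the product.
R2 ← R2 − (69/2)·R1: [0, -11409/2, 11409/2]
R3 ← R3 + (21)·R1: [0, 3537, -3537]
R3 ← R3 + (2358/3803)·R2: [0, 0, 0]
2 nonzero rows, so rank(TP) = 2.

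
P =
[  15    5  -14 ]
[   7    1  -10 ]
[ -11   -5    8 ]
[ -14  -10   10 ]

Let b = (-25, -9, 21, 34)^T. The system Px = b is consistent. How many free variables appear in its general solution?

Row reduce the augmented matrix [P | b].
R2 ← R2 − (7/15)·R1: [0, -4/3, -52/15, 8/3]
R3 ← R3 + (11/15)·R1: [0, -4/3, -34/15, 8/3]
R4 ← R4 + (14/15)·R1: [0, -16/3, -46/15, 32/3]
R3 ← R3 − R2: [0, 0, 6/5, 0]
R4 ← R4 − (4)·R2: [0, 0, 54/5, 0]
R4 ← R4 − (9)·R3: [0, 0, 0, 0]
The echelon form has 3 nonzero rows, and every pivot lies in the first 3 columns, so rank(P) = rank([P|b]) = 3.
The system is consistent.
Free variables = (unknowns) − (rank) = 3 − 3 = 0.

0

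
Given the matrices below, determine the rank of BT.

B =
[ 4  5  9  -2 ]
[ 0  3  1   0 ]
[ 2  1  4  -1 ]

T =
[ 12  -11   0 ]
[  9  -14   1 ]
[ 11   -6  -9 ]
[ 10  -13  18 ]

2

First compute BT:
[[172, -142, -112],
 [ 38, -48,  -6],
 [ 67, -47, -53]]
Now row reduce the product.
R2 ← R2 − (19/86)·R1: [0, -715/43, 806/43]
R3 ← R3 − (67/172)·R1: [0, 715/86, -403/43]
R3 ← R3 + (1/2)·R2: [0, 0, 0]
2 nonzero rows, so rank(BT) = 2.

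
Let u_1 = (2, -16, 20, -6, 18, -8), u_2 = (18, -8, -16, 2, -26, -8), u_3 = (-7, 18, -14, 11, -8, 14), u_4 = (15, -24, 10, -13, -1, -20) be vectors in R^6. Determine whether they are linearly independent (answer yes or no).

Form the matrix with these vectors as rows and row reduce.
R2 ← R2 − (9)·R1: [0, 136, -196, 56, -188, 64]
R3 ← R3 + (7/2)·R1: [0, -38, 56, -10, 55, -14]
R4 ← R4 − (15/2)·R1: [0, 96, -140, 32, -136, 40]
R3 ← R3 + (19/68)·R2: [0, 0, 21/17, 96/17, 42/17, 66/17]
R4 ← R4 − (12/17)·R2: [0, 0, -28/17, -128/17, -56/17, -88/17]
R4 ← R4 + (4/3)·R3: [0, 0, 0, 0, 0, 0]
3 nonzero rows, so the 4 vectors span a space of dimension 3.
Since 3 < 4, the vectors are linearly dependent.

no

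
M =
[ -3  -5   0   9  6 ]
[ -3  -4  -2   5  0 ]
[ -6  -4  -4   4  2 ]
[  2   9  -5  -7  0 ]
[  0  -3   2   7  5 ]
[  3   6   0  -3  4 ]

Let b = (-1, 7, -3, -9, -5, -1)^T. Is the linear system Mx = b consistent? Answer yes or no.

no

Row reduce the augmented matrix [M | b].
R2 ← R2 − R1: [0, 1, -2, -4, -6, 8]
R3 ← R3 − (2)·R1: [0, 6, -4, -14, -10, -1]
R4 ← R4 + (2/3)·R1: [0, 17/3, -5, -1, 4, -29/3]
R6 ← R6 + R1: [0, 1, 0, 6, 10, -2]
R3 ← R3 − (6)·R2: [0, 0, 8, 10, 26, -49]
R4 ← R4 − (17/3)·R2: [0, 0, 19/3, 65/3, 38, -55]
R5 ← R5 + (3)·R2: [0, 0, -4, -5, -13, 19]
R6 ← R6 − R2: [0, 0, 2, 10, 16, -10]
R4 ← R4 − (19/24)·R3: [0, 0, 0, 55/4, 209/12, -389/24]
R5 ← R5 + (1/2)·R3: [0, 0, 0, 0, 0, -11/2]
R6 ← R6 − (1/4)·R3: [0, 0, 0, 15/2, 19/2, 9/4]
R6 ← R6 − (6/11)·R4: [0, 0, 0, 0, 0, 122/11]
R6 ← R6 + (244/121)·R5: [0, 0, 0, 0, 0, 0]
The echelon form has 5 nonzero rows; the last pivot sits in the augmented column, so rank(M) = 4 but rank([M|b]) = 5.
Since the ranks differ, the system is inconsistent.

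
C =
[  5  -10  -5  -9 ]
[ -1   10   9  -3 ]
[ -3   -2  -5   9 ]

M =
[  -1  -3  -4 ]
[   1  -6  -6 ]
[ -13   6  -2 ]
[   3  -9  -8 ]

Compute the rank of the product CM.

First compute CM:
[[ 23,  96, 122],
 [-115,  24, -50],
 [ 93, -90, -38]]
Now row reduce the product.
R2 ← R2 + (5)·R1: [0, 504, 560]
R3 ← R3 − (93/23)·R1: [0, -10998/23, -12220/23]
R3 ← R3 + (611/644)·R2: [0, 0, 0]
2 nonzero rows, so rank(CM) = 2.

2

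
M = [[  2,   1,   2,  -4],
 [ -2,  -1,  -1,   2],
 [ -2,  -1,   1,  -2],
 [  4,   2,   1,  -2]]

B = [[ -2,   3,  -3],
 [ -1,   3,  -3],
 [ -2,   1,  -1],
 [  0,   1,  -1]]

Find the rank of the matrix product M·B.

First compute MB:
[[ -9,   7,  -7],
 [  7,  -8,   8],
 [  3, -10,  10],
 [-12,  17, -17]]
Now row reduce the product.
R2 ← R2 + (7/9)·R1: [0, -23/9, 23/9]
R3 ← R3 + (1/3)·R1: [0, -23/3, 23/3]
R4 ← R4 − (4/3)·R1: [0, 23/3, -23/3]
R3 ← R3 − (3)·R2: [0, 0, 0]
R4 ← R4 + (3)·R2: [0, 0, 0]
2 nonzero rows, so rank(MB) = 2.

2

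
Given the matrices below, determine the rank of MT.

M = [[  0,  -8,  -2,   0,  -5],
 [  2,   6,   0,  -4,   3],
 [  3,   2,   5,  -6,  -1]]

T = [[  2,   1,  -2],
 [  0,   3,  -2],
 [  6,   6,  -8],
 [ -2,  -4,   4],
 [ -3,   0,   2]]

First compute MT:
[[  3, -36,  22],
 [  3,  36, -26],
 [ 51,  63, -76]]
Now row reduce the product.
R2 ← R2 − R1: [0, 72, -48]
R3 ← R3 − (17)·R1: [0, 675, -450]
R3 ← R3 − (75/8)·R2: [0, 0, 0]
2 nonzero rows, so rank(MT) = 2.

2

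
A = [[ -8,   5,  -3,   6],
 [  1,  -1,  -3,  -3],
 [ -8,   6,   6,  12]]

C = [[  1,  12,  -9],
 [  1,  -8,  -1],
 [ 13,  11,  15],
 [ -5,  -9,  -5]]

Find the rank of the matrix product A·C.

First compute AC:
[[-72, -223,  -8],
 [-24,  14, -38],
 [ 16, -186,  96]]
Now row reduce the product.
R2 ← R2 − (1/3)·R1: [0, 265/3, -106/3]
R3 ← R3 + (2/9)·R1: [0, -2120/9, 848/9]
R3 ← R3 + (8/3)·R2: [0, 0, 0]
2 nonzero rows, so rank(AC) = 2.

2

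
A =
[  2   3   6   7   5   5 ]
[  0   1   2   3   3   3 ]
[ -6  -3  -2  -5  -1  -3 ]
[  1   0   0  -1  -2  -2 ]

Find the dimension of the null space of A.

Row reduce to echelon form.
R3 ← R3 + (3)·R1: [0, 6, 16, 16, 14, 12]
R4 ← R4 − (1/2)·R1: [0, -3/2, -3, -9/2, -9/2, -9/2]
R3 ← R3 − (6)·R2: [0, 0, 4, -2, -4, -6]
R4 ← R4 + (3/2)·R2: [0, 0, 0, 0, 0, 0]
3 nonzero rows, so rank(A) = 3.
A has 6 columns; by rank–nullity, nullity = 6 − 3 = 3.

3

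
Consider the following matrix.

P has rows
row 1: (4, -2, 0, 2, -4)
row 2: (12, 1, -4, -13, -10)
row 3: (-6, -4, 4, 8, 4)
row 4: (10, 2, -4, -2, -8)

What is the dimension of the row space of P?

3

Row reduce to echelon form.
R2 ← R2 − (3)·R1: [0, 7, -4, -19, 2]
R3 ← R3 + (3/2)·R1: [0, -7, 4, 11, -2]
R4 ← R4 − (5/2)·R1: [0, 7, -4, -7, 2]
R3 ← R3 + R2: [0, 0, 0, -8, 0]
R4 ← R4 − R2: [0, 0, 0, 12, 0]
R4 ← R4 + (3/2)·R3: [0, 0, 0, 0, 0]
Echelon form has 3 nonzero rows, so rank(P) = 3.
The row space has dimension equal to the rank: 3.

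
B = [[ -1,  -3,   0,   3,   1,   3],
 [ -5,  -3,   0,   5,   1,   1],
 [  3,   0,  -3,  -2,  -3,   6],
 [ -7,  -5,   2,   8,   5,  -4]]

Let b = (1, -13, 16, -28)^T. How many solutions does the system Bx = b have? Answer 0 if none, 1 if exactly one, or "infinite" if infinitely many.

infinite

Row reduce the augmented matrix [B | b].
R2 ← R2 − (5)·R1: [0, 12, 0, -10, -4, -14, -18]
R3 ← R3 + (3)·R1: [0, -9, -3, 7, 0, 15, 19]
R4 ← R4 − (7)·R1: [0, 16, 2, -13, -2, -25, -35]
R3 ← R3 + (3/4)·R2: [0, 0, -3, -1/2, -3, 9/2, 11/2]
R4 ← R4 − (4/3)·R2: [0, 0, 2, 1/3, 10/3, -19/3, -11]
R4 ← R4 + (2/3)·R3: [0, 0, 0, 0, 4/3, -10/3, -22/3]
The echelon form has 4 nonzero rows, and every pivot lies in the first 6 columns, so rank(B) = rank([B|b]) = 4.
The system is consistent.
rank = 4 < 6 unknowns, so there are infinitely many solutions.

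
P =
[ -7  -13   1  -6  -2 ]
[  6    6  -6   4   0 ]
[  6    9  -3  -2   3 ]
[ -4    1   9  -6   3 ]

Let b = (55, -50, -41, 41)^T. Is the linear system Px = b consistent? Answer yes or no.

Row reduce the augmented matrix [P | b].
R2 ← R2 + (6/7)·R1: [0, -36/7, -36/7, -8/7, -12/7, -20/7]
R3 ← R3 + (6/7)·R1: [0, -15/7, -15/7, -50/7, 9/7, 43/7]
R4 ← R4 − (4/7)·R1: [0, 59/7, 59/7, -18/7, 29/7, 67/7]
R3 ← R3 − (5/12)·R2: [0, 0, 0, -20/3, 2, 22/3]
R4 ← R4 + (59/36)·R2: [0, 0, 0, -40/9, 4/3, 44/9]
R4 ← R4 − (2/3)·R3: [0, 0, 0, 0, 0, 0]
The echelon form has 3 nonzero rows, and every pivot lies in the first 5 columns, so rank(P) = rank([P|b]) = 3.
The system is consistent.

yes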